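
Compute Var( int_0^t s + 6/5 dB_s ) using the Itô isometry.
Var = t*(25*t^2 + 90*t + 108)/75

The Itô integral of a deterministic integrand f(s) has mean 0 because each increment f(s) * (B_{s+ds} - B_s) has mean 0. By the Itô isometry:
  Var( int_0^t f(s) dB_s ) = E[ (int_0^t f(s) dB_s)^2 ] = int_0^t f(s)^2 ds.
Here f(s) = s + 6/5, so f(s)^2 = (5*s + 6)^2/25. Integrate:
  int_0^t ((5*s + 6)^2/25) ds = t*(25*t^2 + 90*t + 108)/75.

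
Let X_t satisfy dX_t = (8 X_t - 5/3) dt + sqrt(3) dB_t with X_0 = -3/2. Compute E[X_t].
E[X_t] = 5/24 - 41*exp(8*t)/24

Taking expectations and using E[dB_t] = 0, the mean m(t) = E[X_t] satisfies the ODE m'(t) = a m(t) + b with m(0) = x_0. With a = 8, b = -5/3, x_0 = -3/2, the solution is
  m(t) = x_0 * exp(a t) + (b/a) * (exp(a t) - 1)
       = (-3/2) * exp(8 t) + ((-5/3)/8) * (exp(8 t) - 1)
       = 5/24 - 41*exp(8*t)/24.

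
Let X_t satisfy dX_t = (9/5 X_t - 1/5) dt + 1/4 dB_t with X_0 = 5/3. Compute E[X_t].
E[X_t] = 14*exp(9*t/5)/9 + 1/9

Taking expectations and using E[dB_t] = 0, the mean m(t) = E[X_t] satisfies the ODE m'(t) = a m(t) + b with m(0) = x_0. With a = 9/5, b = -1/5, x_0 = 5/3, the solution is
  m(t) = x_0 * exp(a t) + (b/a) * (exp(a t) - 1)
       = (5/3) * exp((9/5) t) + ((-1/5)/(9/5)) * (exp((9/5) t) - 1)
       = 14*exp(9*t/5)/9 + 1/9.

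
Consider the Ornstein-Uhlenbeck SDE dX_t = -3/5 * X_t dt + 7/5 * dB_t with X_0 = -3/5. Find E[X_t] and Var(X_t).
E[X_t] = -3*exp(-3*t/5)/5; Var(X_t) = 49/30 - 49*exp(-6*t/5)/30

The OU SDE dX = -theta X dt + sigma dB admits the integrating factor exp(theta t): d(exp(theta t) X_t) = sigma exp(theta t) dB_t. Integrating from 0 to t:
  X_t = x_0 * exp(-theta t) + sigma * int_0^t exp(-theta (t-s)) dB_s.
The Itô integral has mean 0 and (by the Itô isometry) variance sigma^2 * int_0^t exp(-2 theta (t - s)) ds = sigma^2 * (1 - exp(-2 theta t)) / (2 theta).
With theta = 3/5, sigma = 7/5, x_0 = -3/5:
  E[X_t] = -3/5 * exp(-3/5 t) = -3*exp(-3*t/5)/5
  Var(X_t) = (7/5)^2 * (1 - exp(-2*3/5 t)) / (2 * 3/5) = 49/30 - 49*exp(-6*t/5)/30.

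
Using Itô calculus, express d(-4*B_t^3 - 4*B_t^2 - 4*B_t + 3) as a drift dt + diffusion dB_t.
d(-4*B_t^3 - 4*B_t^2 - 4*B_t + 3) = (-12*B_t - 4) dt + (-12*B_t^2 - 8*B_t - 4) dB_t

Itô's formula for f(B_t) gives d f(B_t) = f'(B_t) dB_t + (1/2) f''(B_t) dt. Compute derivatives of f(x) = -4*x^3 - 4*x^2 - 4*x + 3:
  f'(x)  = -12*x^2 - 8*x - 4
  f''(x) = -24*x - 8
Substitute x = B_t and multiply the f'' term by 1/2:
  drift     = (1/2) * (-24*x - 8) evaluated at B_t = -12*B_t - 4
  diffusion = (-12*x^2 - 8*x - 4) evaluated at B_t = -12*B_t^2 - 8*B_t - 4
Therefore d(-4*B_t^3 - 4*B_t^2 - 4*B_t + 3) = (-12*B_t - 4) dt + (-12*B_t^2 - 8*B_t - 4) dB_t.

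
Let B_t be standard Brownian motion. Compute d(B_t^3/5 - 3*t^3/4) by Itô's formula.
d(B_t^3/5 - 3*t^3/4) = (3*B_t/5 - 9*t^2/4) dt + (3*B_t^2/5) dB_t

Itô's formula for f(t, x): d f(t, B_t) = (f_t + (1/2) f_xx) dt + f_x dB_t. Compute partials of f(t, x) = -3*t^3/4 + x^3/5:
  f_t(t,x)  = -9*t^2/4
  f_x(t,x)  = 3*x^2/5
  f_xx(t,x) = 6*x/5
Assemble drift = f_t + (1/2) f_xx = -9*t^2/4 + 3*x/5 and diffusion = f_x = 3*x^2/5. Substituting x = B_t:
  d(B_t^3/5 - 3*t^3/4) = (3*B_t/5 - 9*t^2/4) dt + (3*B_t^2/5) dB_t.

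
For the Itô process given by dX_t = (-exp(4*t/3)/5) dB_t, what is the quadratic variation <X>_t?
<X>_t = 3*exp(8*t/3)/200 - 3/200

For an Itô process dX_t = a(t) dt + b(t) dB_t, the quadratic variation is <X>_t = int_0^t b(s)^2 ds (the drift term does not contribute). Here b(s) = -exp(4*s/3)/5, so
  b(s)^2 = exp(8*s/3)/25.
Integrating from 0 to t:
  <X>_t = int_0^t (exp(8*s/3)/25) ds = 3*exp(8*t/3)/200 - 3/200.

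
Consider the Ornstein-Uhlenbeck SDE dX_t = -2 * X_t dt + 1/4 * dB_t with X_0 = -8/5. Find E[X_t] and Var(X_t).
E[X_t] = -8*exp(-2*t)/5; Var(X_t) = 1/64 - exp(-4*t)/64

The OU SDE dX = -theta X dt + sigma dB admits the integrating factor exp(theta t): d(exp(theta t) X_t) = sigma exp(theta t) dB_t. Integrating from 0 to t:
  X_t = x_0 * exp(-theta t) + sigma * int_0^t exp(-theta (t-s)) dB_s.
The Itô integral has mean 0 and (by the Itô isometry) variance sigma^2 * int_0^t exp(-2 theta (t - s)) ds = sigma^2 * (1 - exp(-2 theta t)) / (2 theta).
With theta = 2, sigma = 1/4, x_0 = -8/5:
  E[X_t] = -8/5 * exp(-2 t) = -8*exp(-2*t)/5
  Var(X_t) = (1/4)^2 * (1 - exp(-2*2 t)) / (2 * 2) = 1/64 - exp(-4*t)/64.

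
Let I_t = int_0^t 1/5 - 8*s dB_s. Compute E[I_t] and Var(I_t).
E[I_t] = 0; Var(I_t) = t*(1600*t^2 - 120*t + 3)/75

The Itô integral of a deterministic integrand f(s) has mean 0 because each increment f(s) * (B_{s+ds} - B_s) has mean 0. By the Itô isometry:
  Var( int_0^t f(s) dB_s ) = E[ (int_0^t f(s) dB_s)^2 ] = int_0^t f(s)^2 ds.
Here f(s) = 1/5 - 8*s, so f(s)^2 = (40*s - 1)^2/25. Integrate:
  int_0^t ((40*s - 1)^2/25) ds = t*(1600*t^2 - 120*t + 3)/75.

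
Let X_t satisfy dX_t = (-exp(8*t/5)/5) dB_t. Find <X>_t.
<X>_t = exp(16*t/5)/80 - 1/80

For an Itô process dX_t = a(t) dt + b(t) dB_t, the quadratic variation is <X>_t = int_0^t b(s)^2 ds (the drift term does not contribute). Here b(s) = -exp(8*s/5)/5, so
  b(s)^2 = exp(16*s/5)/25.
Integrating from 0 to t:
  <X>_t = int_0^t (exp(16*s/5)/25) ds = exp(16*t/5)/80 - 1/80.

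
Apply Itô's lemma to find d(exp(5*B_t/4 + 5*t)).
d(exp(5*B_t/4 + 5*t)) = (185*exp(5*B_t/4 + 5*t)/32) dt + (5*exp(5*B_t/4 + 5*t)/4) dB_t

Itô's formula for f(t, x): d f(t, B_t) = (f_t + (1/2) f_xx) dt + f_x dB_t. Compute partials of f(t, x) = exp(5*t + 5*x/4):
  f_t(t,x)  = 5*exp(5*t + 5*x/4)
  f_x(t,x)  = 5*exp(5*t + 5*x/4)/4
  f_xx(t,x) = 25*exp(5*t + 5*x/4)/16
Assemble drift = f_t + (1/2) f_xx = 185*exp(5*t + 5*x/4)/32 and diffusion = f_x = 5*exp(5*t + 5*x/4)/4. Substituting x = B_t:
  d(exp(5*B_t/4 + 5*t)) = (185*exp(5*B_t/4 + 5*t)/32) dt + (5*exp(5*B_t/4 + 5*t)/4) dB_t.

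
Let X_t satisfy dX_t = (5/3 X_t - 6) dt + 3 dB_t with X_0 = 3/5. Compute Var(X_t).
Var(X_t) = 27*exp(10*t/3)/10 - 27/10

The variance V(t) = Var(X_t) satisfies V'(t) = 2 a V(t) + c^2 with V(0) = 0 (drift coefficient is linear in X, diffusion is constant). With a = 5/3, c = 3, the solution is
  V(t) = (c^2 / (2 a)) * (exp(2 a t) - 1)
       = (3^2 / (2*(5/3))) * (exp((10/3) t) - 1)
       = 27*exp(10*t/3)/10 - 27/10.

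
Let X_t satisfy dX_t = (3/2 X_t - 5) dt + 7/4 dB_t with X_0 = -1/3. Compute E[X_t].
E[X_t] = 10/3 - 11*exp(3*t/2)/3

Taking expectations and using E[dB_t] = 0, the mean m(t) = E[X_t] satisfies the ODE m'(t) = a m(t) + b with m(0) = x_0. With a = 3/2, b = -5, x_0 = -1/3, the solution is
  m(t) = x_0 * exp(a t) + (b/a) * (exp(a t) - 1)
       = (-1/3) * exp((3/2) t) + ((-5)/(3/2)) * (exp((3/2) t) - 1)
       = 10/3 - 11*exp(3*t/2)/3.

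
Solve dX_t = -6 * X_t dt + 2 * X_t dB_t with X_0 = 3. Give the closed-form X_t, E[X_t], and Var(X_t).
X_t = 3 * exp((-8) t + (2) B_t); E[X_t] = 3*exp(-6*t); Var(X_t) = (9*exp(4*t) - 9)*exp(-12*t)

For GBM dX = mu X dt + sigma X dB with X_0 = x_0, apply Itô to Y = log X: dY = (mu - sigma^2/2) dt + sigma dB, so Y_t = log(x_0) + (mu - sigma^2/2) t + sigma B_t and hence X_t = x_0 * exp((mu - sigma^2/2) t + sigma B_t).
With mu = -6, sigma = 2, x_0 = 3, this gives:
  X_t = 3 * exp((-8) * t + (2) * B_t).
Since sigma*B_t ~ Normal(0, sigma^2 t), E[exp(sigma*B_t)] = exp(sigma^2 t / 2); so E[X_t] = x_0 * exp((mu - sigma^2/2) t) * exp(sigma^2 t / 2) = x_0 * exp(mu t) = 3*exp(-6*t).
Var(X_t) = E[X_t^2] - (E[X_t])^2 = x_0^2 * exp(2 mu t) * (exp(sigma^2 t) - 1) = (9*exp(4*t) - 9)*exp(-12*t).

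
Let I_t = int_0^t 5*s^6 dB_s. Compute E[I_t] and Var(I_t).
E[I_t] = 0; Var(I_t) = 25*t^13/13

The Itô integral of a deterministic integrand f(s) has mean 0 because each increment f(s) * (B_{s+ds} - B_s) has mean 0. By the Itô isometry:
  Var( int_0^t f(s) dB_s ) = E[ (int_0^t f(s) dB_s)^2 ] = int_0^t f(s)^2 ds.
Here f(s) = 5*s^6, so f(s)^2 = 25*s^12. Integrate:
  int_0^t (25*s^12) ds = 25*t^13/13.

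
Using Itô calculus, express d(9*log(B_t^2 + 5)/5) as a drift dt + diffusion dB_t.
d(9*log(B_t^2 + 5)/5) = (9*(5 - B_t^2)/(5*(B_t^2 + 5)^2)) dt + (18*B_t/(5*(B_t^2 + 5))) dB_t

Itô's formula for f(B_t) gives d f(B_t) = f'(B_t) dB_t + (1/2) f''(B_t) dt. Compute derivatives of f(x) = 9*log(x^2 + 5)/5:
  f'(x)  = 18*x/(5*(x^2 + 5))
  f''(x) = 18*(5 - x^2)/(5*(x^2 + 5)^2)
Substitute x = B_t and multiply the f'' term by 1/2:
  drift     = (1/2) * (18*(5 - x^2)/(5*(x^2 + 5)^2)) evaluated at B_t = 9*(5 - B_t^2)/(5*(B_t^2 + 5)^2)
  diffusion = (18*x/(5*(x^2 + 5))) evaluated at B_t = 18*B_t/(5*(B_t^2 + 5))
Therefore d(9*log(B_t^2 + 5)/5) = (9*(5 - B_t^2)/(5*(B_t^2 + 5)^2)) dt + (18*B_t/(5*(B_t^2 + 5))) dB_t.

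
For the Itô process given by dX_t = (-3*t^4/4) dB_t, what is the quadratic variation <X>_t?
<X>_t = t^9/16

For an Itô process dX_t = a(t) dt + b(t) dB_t, the quadratic variation is <X>_t = int_0^t b(s)^2 ds (the drift term does not contribute). Here b(s) = -3*s^4/4, so
  b(s)^2 = 9*s^8/16.
Integrating from 0 to t:
  <X>_t = int_0^t (9*s^8/16) ds = t^9/16.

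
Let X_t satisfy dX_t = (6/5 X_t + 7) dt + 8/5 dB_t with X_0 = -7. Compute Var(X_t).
Var(X_t) = 16*exp(12*t/5)/15 - 16/15

The variance V(t) = Var(X_t) satisfies V'(t) = 2 a V(t) + c^2 with V(0) = 0 (drift coefficient is linear in X, diffusion is constant). With a = 6/5, c = 8/5, the solution is
  V(t) = (c^2 / (2 a)) * (exp(2 a t) - 1)
       = ((8/5)^2 / (2*(6/5))) * (exp((12/5) t) - 1)
       = 16*exp(12*t/5)/15 - 16/15.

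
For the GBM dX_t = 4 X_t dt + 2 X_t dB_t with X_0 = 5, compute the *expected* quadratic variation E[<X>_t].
E[<X>_t] = 25*exp(12*t)/3 - 25/3

<X>_t = int_0^t (2 * X_s)^2 ds. Taking expectation inside the integral: E[<X>_t] = 2^2 * int_0^t E[X_s^2] ds. For GBM, E[X_s^2] = x_0^2 * exp((2 mu + sigma^2) s). Integrating:
  E[<X>_t] = 2^2 * 5^2 * (exp((2*4 + 2^2) t) - 1) / (2*4 + 2^2)
           = 2^2 * 5^2 * (exp(12 t) - 1) / 12 = 25*exp(12*t)/3 - 25/3.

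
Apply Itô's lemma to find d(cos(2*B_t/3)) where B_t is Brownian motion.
d(cos(2*B_t/3)) = (-2*cos(2*B_t/3)/9) dt + (-2*sin(2*B_t/3)/3) dB_t

Itô's formula for f(B_t) gives d f(B_t) = f'(B_t) dB_t + (1/2) f''(B_t) dt. Compute derivatives of f(x) = cos(2*x/3):
  f'(x)  = -2*sin(2*x/3)/3
  f''(x) = -4*cos(2*x/3)/9
Substitute x = B_t and multiply the f'' term by 1/2:
  drift     = (1/2) * (-4*cos(2*x/3)/9) evaluated at B_t = -2*cos(2*B_t/3)/9
  diffusion = (-2*sin(2*x/3)/3) evaluated at B_t = -2*sin(2*B_t/3)/3
Therefore d(cos(2*B_t/3)) = (-2*cos(2*B_t/3)/9) dt + (-2*sin(2*B_t/3)/3) dB_t.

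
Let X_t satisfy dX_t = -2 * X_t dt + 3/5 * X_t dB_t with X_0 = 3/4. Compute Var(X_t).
Var(X_t) = (9*exp(9*t/25) - 9)*exp(-4*t)/16

For GBM dX = mu X dt + sigma X dB with X_0 = x_0, apply Itô to Y = log X: dY = (mu - sigma^2/2) dt + sigma dB, so Y_t = log(x_0) + (mu - sigma^2/2) t + sigma B_t and hence X_t = x_0 * exp((mu - sigma^2/2) t + sigma B_t).
With mu = -2, sigma = 3/5, x_0 = 3/4, this gives:
  X_t = 3/4 * exp((-109/50) * t + (3/5) * B_t).
Since sigma*B_t ~ Normal(0, sigma^2 t), E[exp(sigma*B_t)] = exp(sigma^2 t / 2); so E[X_t] = x_0 * exp((mu - sigma^2/2) t) * exp(sigma^2 t / 2) = x_0 * exp(mu t) = 3*exp(-2*t)/4.
Var(X_t) = E[X_t^2] - (E[X_t])^2 = x_0^2 * exp(2 mu t) * (exp(sigma^2 t) - 1) = (9*exp(9*t/25) - 9)*exp(-4*t)/16.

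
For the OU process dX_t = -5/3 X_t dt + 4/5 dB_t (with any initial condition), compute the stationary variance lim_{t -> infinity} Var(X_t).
lim Var(X_t) = 24/125

The OU SDE dX = -theta X dt + sigma dB admits the integrating factor exp(theta t): d(exp(theta t) X_t) = sigma exp(theta t) dB_t. Integrating from 0 to t gives X_t = x_0 * exp(-theta t) + sigma * int_0^t exp(-theta (t-s)) dB_s for any initial x_0. The Itô integral has variance (by the Itô isometry) sigma^2 * int_0^t exp(-2 theta (t - s)) ds = sigma^2 * (1 - exp(-2 theta t)) / (2 theta), independent of x_0.
With theta = 5/3, sigma = 4/5:
  Var(X_t) = (4/5)^2 * (1 - exp(-2*5/3 t)) / (2 * 5/3) = 24/125 - 24*exp(-10*t/3)/125.
As t -> infinity, exp(-2*5/3 t) -> 0, so the stationary variance is sigma^2 / (2 theta) = 24/125.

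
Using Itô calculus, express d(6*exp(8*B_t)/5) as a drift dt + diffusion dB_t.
d(6*exp(8*B_t)/5) = (192*exp(8*B_t)/5) dt + (48*exp(8*B_t)/5) dB_t

Itô's formula for f(B_t) gives d f(B_t) = f'(B_t) dB_t + (1/2) f''(B_t) dt. Compute derivatives of f(x) = 6*exp(8*x)/5:
  f'(x)  = 48*exp(8*x)/5
  f''(x) = 384*exp(8*x)/5
Substitute x = B_t and multiply the f'' term by 1/2:
  drift     = (1/2) * (384*exp(8*x)/5) evaluated at B_t = 192*exp(8*B_t)/5
  diffusion = (48*exp(8*x)/5) evaluated at B_t = 48*exp(8*B_t)/5
Therefore d(6*exp(8*B_t)/5) = (192*exp(8*B_t)/5) dt + (48*exp(8*B_t)/5) dB_t.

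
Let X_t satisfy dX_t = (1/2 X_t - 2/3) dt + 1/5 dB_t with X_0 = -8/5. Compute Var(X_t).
Var(X_t) = exp(t)/25 - 1/25

The variance V(t) = Var(X_t) satisfies V'(t) = 2 a V(t) + c^2 with V(0) = 0 (drift coefficient is linear in X, diffusion is constant). With a = 1/2, c = 1/5, the solution is
  V(t) = (c^2 / (2 a)) * (exp(2 a t) - 1)
       = ((1/5)^2 / (2*(1/2))) * (exp(1 t) - 1)
       = exp(t)/25 - 1/25.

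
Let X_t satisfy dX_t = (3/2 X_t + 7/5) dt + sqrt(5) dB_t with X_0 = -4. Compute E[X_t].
E[X_t] = -46*exp(3*t/2)/15 - 14/15

Taking expectations and using E[dB_t] = 0, the mean m(t) = E[X_t] satisfies the ODE m'(t) = a m(t) + b with m(0) = x_0. With a = 3/2, b = 7/5, x_0 = -4, the solution is
  m(t) = x_0 * exp(a t) + (b/a) * (exp(a t) - 1)
       = (-4) * exp((3/2) t) + ((7/5)/(3/2)) * (exp((3/2) t) - 1)
       = -46*exp(3*t/2)/15 - 14/15.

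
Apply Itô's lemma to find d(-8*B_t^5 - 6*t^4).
d(-8*B_t^5 - 6*t^4) = (-80*B_t^3 - 24*t^3) dt + (-40*B_t^4) dB_t

Itô's formula for f(t, x): d f(t, B_t) = (f_t + (1/2) f_xx) dt + f_x dB_t. Compute partials of f(t, x) = -6*t^4 - 8*x^5:
  f_t(t,x)  = -24*t^3
  f_x(t,x)  = -40*x^4
  f_xx(t,x) = -160*x^3
Assemble drift = f_t + (1/2) f_xx = -24*t^3 - 80*x^3 and diffusion = f_x = -40*x^4. Substituting x = B_t:
  d(-8*B_t^5 - 6*t^4) = (-80*B_t^3 - 24*t^3) dt + (-40*B_t^4) dB_t.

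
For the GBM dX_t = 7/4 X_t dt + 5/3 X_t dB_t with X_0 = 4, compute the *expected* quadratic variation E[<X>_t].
E[<X>_t] = 800*exp(113*t/18)/113 - 800/113

<X>_t = int_0^t ((5/3) * X_s)^2 ds. Taking expectation inside the integral: E[<X>_t] = (5/3)^2 * int_0^t E[X_s^2] ds. For GBM, E[X_s^2] = x_0^2 * exp((2 mu + sigma^2) s). Integrating:
  E[<X>_t] = (5/3)^2 * 4^2 * (exp((2*(7/4) + (5/3)^2) t) - 1) / (2*(7/4) + (5/3)^2)
           = (5/3)^2 * 4^2 * (exp((113/18) t) - 1) / (113/18) = 800*exp(113*t/18)/113 - 800/113.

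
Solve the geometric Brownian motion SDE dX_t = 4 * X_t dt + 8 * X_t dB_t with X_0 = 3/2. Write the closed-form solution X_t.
X_t = 3/2 * exp((-28) * t + (8) * B_t)

For GBM dX = mu X dt + sigma X dB with X_0 = x_0, apply Itô to Y = log X: dY = (mu - sigma^2/2) dt + sigma dB, so Y_t = log(x_0) + (mu - sigma^2/2) t + sigma B_t and hence X_t = x_0 * exp((mu - sigma^2/2) t + sigma B_t).
With mu = 4, sigma = 8, x_0 = 3/2, this gives:
  X_t = 3/2 * exp((-28) * t + (8) * B_t).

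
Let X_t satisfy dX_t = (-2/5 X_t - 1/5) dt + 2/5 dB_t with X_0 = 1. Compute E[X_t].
E[X_t] = -1/2 + 3*exp(-2*t/5)/2

Taking expectations and using E[dB_t] = 0, the mean m(t) = E[X_t] satisfies the ODE m'(t) = a m(t) + b with m(0) = x_0. With a = -2/5, b = -1/5, x_0 = 1, the solution is
  m(t) = x_0 * exp(a t) + (b/a) * (exp(a t) - 1)
       = 1 * exp((-2/5) t) + ((-1/5)/(-2/5)) * (exp((-2/5) t) - 1)
       = -1/2 + 3*exp(-2*t/5)/2.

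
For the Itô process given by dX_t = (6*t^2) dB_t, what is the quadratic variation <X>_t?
<X>_t = 36*t^5/5

For an Itô process dX_t = a(t) dt + b(t) dB_t, the quadratic variation is <X>_t = int_0^t b(s)^2 ds (the drift term does not contribute). Here b(s) = 6*s^2, so
  b(s)^2 = 36*s^4.
Integrating from 0 to t:
  <X>_t = int_0^t (36*s^4) ds = 36*t^5/5.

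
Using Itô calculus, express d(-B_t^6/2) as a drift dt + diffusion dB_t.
d(-B_t^6/2) = (-15*B_t^4/2) dt + (-3*B_t^5) dB_t

Itô's formula for f(B_t) gives d f(B_t) = f'(B_t) dB_t + (1/2) f''(B_t) dt. Compute derivatives of f(x) = -x^6/2:
  f'(x)  = -3*x^5
  f''(x) = -15*x^4
Substitute x = B_t and multiply the f'' term by 1/2:
  drift     = (1/2) * (-15*x^4) evaluated at B_t = -15*B_t^4/2
  diffusion = (-3*x^5) evaluated at B_t = -3*B_t^5
Therefore d(-B_t^6/2) = (-15*B_t^4/2) dt + (-3*B_t^5) dB_t.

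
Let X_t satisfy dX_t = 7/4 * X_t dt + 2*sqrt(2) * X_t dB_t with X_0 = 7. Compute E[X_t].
E[X_t] = 7*exp(7*t/4)

For GBM dX = mu X dt + sigma X dB with X_0 = x_0, apply Itô to Y = log X: dY = (mu - sigma^2/2) dt + sigma dB, so Y_t = log(x_0) + (mu - sigma^2/2) t + sigma B_t and hence X_t = x_0 * exp((mu - sigma^2/2) t + sigma B_t).
With mu = 7/4, sigma = 2*sqrt(2), x_0 = 7, this gives:
  X_t = 7 * exp((-9/4) * t + (2*sqrt(2)) * B_t).
Since sigma*B_t ~ Normal(0, sigma^2 t), E[exp(sigma*B_t)] = exp(sigma^2 t / 2); so E[X_t] = x_0 * exp((mu - sigma^2/2) t) * exp(sigma^2 t / 2) = x_0 * exp(mu t) = 7*exp(7*t/4).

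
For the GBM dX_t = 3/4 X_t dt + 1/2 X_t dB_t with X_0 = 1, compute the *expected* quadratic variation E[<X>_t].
E[<X>_t] = exp(7*t/4)/7 - 1/7

<X>_t = int_0^t ((1/2) * X_s)^2 ds. Taking expectation inside the integral: E[<X>_t] = (1/2)^2 * int_0^t E[X_s^2] ds. For GBM, E[X_s^2] = x_0^2 * exp((2 mu + sigma^2) s). Integrating:
  E[<X>_t] = (1/2)^2 * 1^2 * (exp((2*(3/4) + (1/2)^2) t) - 1) / (2*(3/4) + (1/2)^2)
           = (1/2)^2 * 1^2 * (exp((7/4) t) - 1) / (7/4) = exp(7*t/4)/7 - 1/7.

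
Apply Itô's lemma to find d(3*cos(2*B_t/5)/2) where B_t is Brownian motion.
d(3*cos(2*B_t/5)/2) = (-3*cos(2*B_t/5)/25) dt + (-3*sin(2*B_t/5)/5) dB_t

Itô's formula for f(B_t) gives d f(B_t) = f'(B_t) dB_t + (1/2) f''(B_t) dt. Compute derivatives of f(x) = 3*cos(2*x/5)/2:
  f'(x)  = -3*sin(2*x/5)/5
  f''(x) = -6*cos(2*x/5)/25
Substitute x = B_t and multiply the f'' term by 1/2:
  drift     = (1/2) * (-6*cos(2*x/5)/25) evaluated at B_t = -3*cos(2*B_t/5)/25
  diffusion = (-3*sin(2*x/5)/5) evaluated at B_t = -3*sin(2*B_t/5)/5
Therefore d(3*cos(2*B_t/5)/2) = (-3*cos(2*B_t/5)/25) dt + (-3*sin(2*B_t/5)/5) dB_t.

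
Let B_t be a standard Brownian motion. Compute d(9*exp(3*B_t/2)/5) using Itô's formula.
d(9*exp(3*B_t/2)/5) = (81*exp(3*B_t/2)/40) dt + (27*exp(3*B_t/2)/10) dB_t

Itô's formula for f(B_t) gives d f(B_t) = f'(B_t) dB_t + (1/2) f''(B_t) dt. Compute derivatives of f(x) = 9*exp(3*x/2)/5:
  f'(x)  = 27*exp(3*x/2)/10
  f''(x) = 81*exp(3*x/2)/20
Substitute x = B_t and multiply the f'' term by 1/2:
  drift     = (1/2) * (81*exp(3*x/2)/20) evaluated at B_t = 81*exp(3*B_t/2)/40
  diffusion = (27*exp(3*x/2)/10) evaluated at B_t = 27*exp(3*B_t/2)/10
Therefore d(9*exp(3*B_t/2)/5) = (81*exp(3*B_t/2)/40) dt + (27*exp(3*B_t/2)/10) dB_t.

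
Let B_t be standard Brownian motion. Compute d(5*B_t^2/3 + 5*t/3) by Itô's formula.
d(5*B_t^2/3 + 5*t/3) = (10/3) dt + (10*B_t/3) dB_t

Itô's formula for f(t, x): d f(t, B_t) = (f_t + (1/2) f_xx) dt + f_x dB_t. Compute partials of f(t, x) = 5*t/3 + 5*x^2/3:
  f_t(t,x)  = 5/3
  f_x(t,x)  = 10*x/3
  f_xx(t,x) = 10/3
Assemble drift = f_t + (1/2) f_xx = 10/3 and diffusion = f_x = 10*x/3. Substituting x = B_t:
  d(5*B_t^2/3 + 5*t/3) = (10/3) dt + (10*B_t/3) dB_t.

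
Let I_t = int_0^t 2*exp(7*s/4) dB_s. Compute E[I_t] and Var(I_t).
E[I_t] = 0; Var(I_t) = 8*exp(7*t/2)/7 - 8/7

The Itô integral of a deterministic integrand f(s) has mean 0 because each increment f(s) * (B_{s+ds} - B_s) has mean 0. By the Itô isometry:
  Var( int_0^t f(s) dB_s ) = E[ (int_0^t f(s) dB_s)^2 ] = int_0^t f(s)^2 ds.
Here f(s) = 2*exp(7*s/4), so f(s)^2 = 4*exp(7*s/2). Integrate:
  int_0^t (4*exp(7*s/2)) ds = 8*exp(7*t/2)/7 - 8/7.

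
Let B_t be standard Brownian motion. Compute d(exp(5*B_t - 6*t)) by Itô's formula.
d(exp(5*B_t - 6*t)) = (13*exp(5*B_t - 6*t)/2) dt + (5*exp(5*B_t - 6*t)) dB_t

Itô's formula for f(t, x): d f(t, B_t) = (f_t + (1/2) f_xx) dt + f_x dB_t. Compute partials of f(t, x) = exp(-6*t + 5*x):
  f_t(t,x)  = -6*exp(-6*t + 5*x)
  f_x(t,x)  = 5*exp(-6*t + 5*x)
  f_xx(t,x) = 25*exp(-6*t + 5*x)
Assemble drift = f_t + (1/2) f_xx = 13*exp(-6*t + 5*x)/2 and diffusion = f_x = 5*exp(-6*t + 5*x). Substituting x = B_t:
  d(exp(5*B_t - 6*t)) = (13*exp(5*B_t - 6*t)/2) dt + (5*exp(5*B_t - 6*t)) dB_t.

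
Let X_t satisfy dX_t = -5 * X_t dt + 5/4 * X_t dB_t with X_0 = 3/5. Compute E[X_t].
E[X_t] = 3*exp(-5*t)/5

For GBM dX = mu X dt + sigma X dB with X_0 = x_0, apply Itô to Y = log X: dY = (mu - sigma^2/2) dt + sigma dB, so Y_t = log(x_0) + (mu - sigma^2/2) t + sigma B_t and hence X_t = x_0 * exp((mu - sigma^2/2) t + sigma B_t).
With mu = -5, sigma = 5/4, x_0 = 3/5, this gives:
  X_t = 3/5 * exp((-185/32) * t + (5/4) * B_t).
Since sigma*B_t ~ Normal(0, sigma^2 t), E[exp(sigma*B_t)] = exp(sigma^2 t / 2); so E[X_t] = x_0 * exp((mu - sigma^2/2) t) * exp(sigma^2 t / 2) = x_0 * exp(mu t) = 3*exp(-5*t)/5.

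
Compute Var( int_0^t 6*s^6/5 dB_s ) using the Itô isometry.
Var = 36*t^13/325

The Itô integral of a deterministic integrand f(s) has mean 0 because each increment f(s) * (B_{s+ds} - B_s) has mean 0. By the Itô isometry:
  Var( int_0^t f(s) dB_s ) = E[ (int_0^t f(s) dB_s)^2 ] = int_0^t f(s)^2 ds.
Here f(s) = 6*s^6/5, so f(s)^2 = 36*s^12/25. Integrate:
  int_0^t (36*s^12/25) ds = 36*t^13/325.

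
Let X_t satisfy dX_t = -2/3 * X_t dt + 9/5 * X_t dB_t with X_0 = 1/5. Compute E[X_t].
E[X_t] = exp(-2*t/3)/5

For GBM dX = mu X dt + sigma X dB with X_0 = x_0, apply Itô to Y = log X: dY = (mu - sigma^2/2) dt + sigma dB, so Y_t = log(x_0) + (mu - sigma^2/2) t + sigma B_t and hence X_t = x_0 * exp((mu - sigma^2/2) t + sigma B_t).
With mu = -2/3, sigma = 9/5, x_0 = 1/5, this gives:
  X_t = 1/5 * exp((-343/150) * t + (9/5) * B_t).
Since sigma*B_t ~ Normal(0, sigma^2 t), E[exp(sigma*B_t)] = exp(sigma^2 t / 2); so E[X_t] = x_0 * exp((mu - sigma^2/2) t) * exp(sigma^2 t / 2) = x_0 * exp(mu t) = exp(-2*t/3)/5.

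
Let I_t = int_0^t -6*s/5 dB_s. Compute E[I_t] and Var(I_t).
E[I_t] = 0; Var(I_t) = 12*t^3/25

The Itô integral of a deterministic integrand f(s) has mean 0 because each increment f(s) * (B_{s+ds} - B_s) has mean 0. By the Itô isometry:
  Var( int_0^t f(s) dB_s ) = E[ (int_0^t f(s) dB_s)^2 ] = int_0^t f(s)^2 ds.
Here f(s) = -6*s/5, so f(s)^2 = 36*s^2/25. Integrate:
  int_0^t (36*s^2/25) ds = 12*t^3/25.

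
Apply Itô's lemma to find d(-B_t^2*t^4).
d(-B_t^2*t^4) = (t^3*(-4*B_t^2 - t)) dt + (-2*B_t*t^4) dB_t

Itô's formula for f(t, x): d f(t, B_t) = (f_t + (1/2) f_xx) dt + f_x dB_t. Compute partials of f(t, x) = -t^4*x^2:
  f_t(t,x)  = -4*t^3*x^2
  f_x(t,x)  = -2*t^4*x
  f_xx(t,x) = -2*t^4
Assemble drift = f_t + (1/2) f_xx = t^3*(-t - 4*x^2) and diffusion = f_x = -2*t^4*x. Substituting x = B_t:
  d(-B_t^2*t^4) = (t^3*(-4*B_t^2 - t)) dt + (-2*B_t*t^4) dB_t.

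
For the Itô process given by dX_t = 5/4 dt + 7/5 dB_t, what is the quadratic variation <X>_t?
<X>_t = 49*t/25

For an Itô process dX_t = a(t) dt + b(t) dB_t, the quadratic variation is <X>_t = int_0^t b(s)^2 ds (the drift term does not contribute). Here b(s) = 7/5, so
  b(s)^2 = 49/25.
Integrating from 0 to t:
  <X>_t = int_0^t (49/25) ds = 49*t/25.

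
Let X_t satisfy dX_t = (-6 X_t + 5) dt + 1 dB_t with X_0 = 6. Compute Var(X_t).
Var(X_t) = 1/12 - exp(-12*t)/12

The variance V(t) = Var(X_t) satisfies V'(t) = 2 a V(t) + c^2 with V(0) = 0 (drift coefficient is linear in X, diffusion is constant). With a = -6, c = 1, the solution is
  V(t) = (c^2 / (2 a)) * (exp(2 a t) - 1)
       = (1^2 / (2*(-6))) * (exp((-12) t) - 1)
       = 1/12 - exp(-12*t)/12.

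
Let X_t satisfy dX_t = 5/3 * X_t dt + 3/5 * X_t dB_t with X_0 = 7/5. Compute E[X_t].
E[X_t] = 7*exp(5*t/3)/5

For GBM dX = mu X dt + sigma X dB with X_0 = x_0, apply Itô to Y = log X: dY = (mu - sigma^2/2) dt + sigma dB, so Y_t = log(x_0) + (mu - sigma^2/2) t + sigma B_t and hence X_t = x_0 * exp((mu - sigma^2/2) t + sigma B_t).
With mu = 5/3, sigma = 3/5, x_0 = 7/5, this gives:
  X_t = 7/5 * exp((223/150) * t + (3/5) * B_t).
Since sigma*B_t ~ Normal(0, sigma^2 t), E[exp(sigma*B_t)] = exp(sigma^2 t / 2); so E[X_t] = x_0 * exp((mu - sigma^2/2) t) * exp(sigma^2 t / 2) = x_0 * exp(mu t) = 7*exp(5*t/3)/5.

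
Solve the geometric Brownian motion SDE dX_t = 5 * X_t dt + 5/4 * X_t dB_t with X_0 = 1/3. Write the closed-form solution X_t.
X_t = 1/3 * exp((135/32) * t + (5/4) * B_t)

For GBM dX = mu X dt + sigma X dB with X_0 = x_0, apply Itô to Y = log X: dY = (mu - sigma^2/2) dt + sigma dB, so Y_t = log(x_0) + (mu - sigma^2/2) t + sigma B_t and hence X_t = x_0 * exp((mu - sigma^2/2) t + sigma B_t).
With mu = 5, sigma = 5/4, x_0 = 1/3, this gives:
  X_t = 1/3 * exp((135/32) * t + (5/4) * B_t).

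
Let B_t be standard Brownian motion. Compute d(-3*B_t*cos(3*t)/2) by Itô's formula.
d(-3*B_t*cos(3*t)/2) = (9*B_t*sin(3*t)/2) dt + (-3*cos(3*t)/2) dB_t

Itô's formula for f(t, x): d f(t, B_t) = (f_t + (1/2) f_xx) dt + f_x dB_t. Compute partials of f(t, x) = -3*x*cos(3*t)/2:
  f_t(t,x)  = 9*x*sin(3*t)/2
  f_x(t,x)  = -3*cos(3*t)/2
  f_xx(t,x) = 0
Assemble drift = f_t + (1/2) f_xx = 9*x*sin(3*t)/2 and diffusion = f_x = -3*cos(3*t)/2. Substituting x = B_t:
  d(-3*B_t*cos(3*t)/2) = (9*B_t*sin(3*t)/2) dt + (-3*cos(3*t)/2) dB_t.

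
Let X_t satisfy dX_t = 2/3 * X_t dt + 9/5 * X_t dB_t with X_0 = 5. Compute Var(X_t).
Var(X_t) = 25*(exp(81*t/25) - 1)*exp(4*t/3)

For GBM dX = mu X dt + sigma X dB with X_0 = x_0, apply Itô to Y = log X: dY = (mu - sigma^2/2) dt + sigma dB, so Y_t = log(x_0) + (mu - sigma^2/2) t + sigma B_t and hence X_t = x_0 * exp((mu - sigma^2/2) t + sigma B_t).
With mu = 2/3, sigma = 9/5, x_0 = 5, this gives:
  X_t = 5 * exp((-143/150) * t + (9/5) * B_t).
Since sigma*B_t ~ Normal(0, sigma^2 t), E[exp(sigma*B_t)] = exp(sigma^2 t / 2); so E[X_t] = x_0 * exp((mu - sigma^2/2) t) * exp(sigma^2 t / 2) = x_0 * exp(mu t) = 5*exp(2*t/3).
Var(X_t) = E[X_t^2] - (E[X_t])^2 = x_0^2 * exp(2 mu t) * (exp(sigma^2 t) - 1) = 25*(exp(81*t/25) - 1)*exp(4*t/3).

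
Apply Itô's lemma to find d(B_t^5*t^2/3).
d(B_t^5*t^2/3) = (2*B_t^3*t*(B_t^2 + 5*t)/3) dt + (5*B_t^4*t^2/3) dB_t

Itô's formula for f(t, x): d f(t, B_t) = (f_t + (1/2) f_xx) dt + f_x dB_t. Compute partials of f(t, x) = t^2*x^5/3:
  f_t(t,x)  = 2*t*x^5/3
  f_x(t,x)  = 5*t^2*x^4/3
  f_xx(t,x) = 20*t^2*x^3/3
Assemble drift = f_t + (1/2) f_xx = 2*t*x^3*(5*t + x^2)/3 and diffusion = f_x = 5*t^2*x^4/3. Substituting x = B_t:
  d(B_t^5*t^2/3) = (2*B_t^3*t*(B_t^2 + 5*t)/3) dt + (5*B_t^4*t^2/3) dB_t.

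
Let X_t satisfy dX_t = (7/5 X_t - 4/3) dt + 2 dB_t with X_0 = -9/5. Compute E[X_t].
E[X_t] = 20/21 - 289*exp(7*t/5)/105

Taking expectations and using E[dB_t] = 0, the mean m(t) = E[X_t] satisfies the ODE m'(t) = a m(t) + b with m(0) = x_0. With a = 7/5, b = -4/3, x_0 = -9/5, the solution is
  m(t) = x_0 * exp(a t) + (b/a) * (exp(a t) - 1)
       = (-9/5) * exp((7/5) t) + ((-4/3)/(7/5)) * (exp((7/5) t) - 1)
       = 20/21 - 289*exp(7*t/5)/105.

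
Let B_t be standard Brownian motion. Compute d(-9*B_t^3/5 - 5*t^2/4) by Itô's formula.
d(-9*B_t^3/5 - 5*t^2/4) = (-27*B_t/5 - 5*t/2) dt + (-27*B_t^2/5) dB_t

Itô's formula for f(t, x): d f(t, B_t) = (f_t + (1/2) f_xx) dt + f_x dB_t. Compute partials of f(t, x) = -5*t^2/4 - 9*x^3/5:
  f_t(t,x)  = -5*t/2
  f_x(t,x)  = -27*x^2/5
  f_xx(t,x) = -54*x/5
Assemble drift = f_t + (1/2) f_xx = -5*t/2 - 27*x/5 and diffusion = f_x = -27*x^2/5. Substituting x = B_t:
  d(-9*B_t^3/5 - 5*t^2/4) = (-27*B_t/5 - 5*t/2) dt + (-27*B_t^2/5) dB_t.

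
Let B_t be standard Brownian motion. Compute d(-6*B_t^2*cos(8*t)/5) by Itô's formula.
d(-6*B_t^2*cos(8*t)/5) = (48*B_t^2*sin(8*t)/5 - 6*cos(8*t)/5) dt + (-12*B_t*cos(8*t)/5) dB_t

Itô's formula for f(t, x): d f(t, B_t) = (f_t + (1/2) f_xx) dt + f_x dB_t. Compute partials of f(t, x) = -6*x^2*cos(8*t)/5:
  f_t(t,x)  = 48*x^2*sin(8*t)/5
  f_x(t,x)  = -12*x*cos(8*t)/5
  f_xx(t,x) = -12*cos(8*t)/5
Assemble drift = f_t + (1/2) f_xx = 48*x^2*sin(8*t)/5 - 6*cos(8*t)/5 and diffusion = f_x = -12*x*cos(8*t)/5. Substituting x = B_t:
  d(-6*B_t^2*cos(8*t)/5) = (48*B_t^2*sin(8*t)/5 - 6*cos(8*t)/5) dt + (-12*B_t*cos(8*t)/5) dB_t.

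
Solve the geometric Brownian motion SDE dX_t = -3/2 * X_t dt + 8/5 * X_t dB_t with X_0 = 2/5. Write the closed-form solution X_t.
X_t = 2/5 * exp((-139/50) * t + (8/5) * B_t)

For GBM dX = mu X dt + sigma X dB with X_0 = x_0, apply Itô to Y = log X: dY = (mu - sigma^2/2) dt + sigma dB, so Y_t = log(x_0) + (mu - sigma^2/2) t + sigma B_t and hence X_t = x_0 * exp((mu - sigma^2/2) t + sigma B_t).
With mu = -3/2, sigma = 8/5, x_0 = 2/5, this gives:
  X_t = 2/5 * exp((-139/50) * t + (8/5) * B_t).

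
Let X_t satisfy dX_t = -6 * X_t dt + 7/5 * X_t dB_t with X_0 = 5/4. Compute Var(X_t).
Var(X_t) = (25*exp(49*t/25) - 25)*exp(-12*t)/16

For GBM dX = mu X dt + sigma X dB with X_0 = x_0, apply Itô to Y = log X: dY = (mu - sigma^2/2) dt + sigma dB, so Y_t = log(x_0) + (mu - sigma^2/2) t + sigma B_t and hence X_t = x_0 * exp((mu - sigma^2/2) t + sigma B_t).
With mu = -6, sigma = 7/5, x_0 = 5/4, this gives:
  X_t = 5/4 * exp((-349/50) * t + (7/5) * B_t).
Since sigma*B_t ~ Normal(0, sigma^2 t), E[exp(sigma*B_t)] = exp(sigma^2 t / 2); so E[X_t] = x_0 * exp((mu - sigma^2/2) t) * exp(sigma^2 t / 2) = x_0 * exp(mu t) = 5*exp(-6*t)/4.
Var(X_t) = E[X_t^2] - (E[X_t])^2 = x_0^2 * exp(2 mu t) * (exp(sigma^2 t) - 1) = (25*exp(49*t/25) - 25)*exp(-12*t)/16.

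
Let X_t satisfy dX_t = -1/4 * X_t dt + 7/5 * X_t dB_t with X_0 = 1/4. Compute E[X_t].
E[X_t] = exp(-t/4)/4

For GBM dX = mu X dt + sigma X dB with X_0 = x_0, apply Itô to Y = log X: dY = (mu - sigma^2/2) dt + sigma dB, so Y_t = log(x_0) + (mu - sigma^2/2) t + sigma B_t and hence X_t = x_0 * exp((mu - sigma^2/2) t + sigma B_t).
With mu = -1/4, sigma = 7/5, x_0 = 1/4, this gives:
  X_t = 1/4 * exp((-123/100) * t + (7/5) * B_t).
Since sigma*B_t ~ Normal(0, sigma^2 t), E[exp(sigma*B_t)] = exp(sigma^2 t / 2); so E[X_t] = x_0 * exp((mu - sigma^2/2) t) * exp(sigma^2 t / 2) = x_0 * exp(mu t) = exp(-t/4)/4.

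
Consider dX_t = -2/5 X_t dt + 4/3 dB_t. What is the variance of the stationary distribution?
lim Var(X_t) = 20/9

The OU SDE dX = -theta X dt + sigma dB admits the integrating factor exp(theta t): d(exp(theta t) X_t) = sigma exp(theta t) dB_t. Integrating from 0 to t gives X_t = x_0 * exp(-theta t) + sigma * int_0^t exp(-theta (t-s)) dB_s for any initial x_0. The Itô integral has variance (by the Itô isometry) sigma^2 * int_0^t exp(-2 theta (t - s)) ds = sigma^2 * (1 - exp(-2 theta t)) / (2 theta), independent of x_0.
With theta = 2/5, sigma = 4/3:
  Var(X_t) = (4/3)^2 * (1 - exp(-2*2/5 t)) / (2 * 2/5) = 20/9 - 20*exp(-4*t/5)/9.
As t -> infinity, exp(-2*2/5 t) -> 0, so the stationary variance is sigma^2 / (2 theta) = 20/9.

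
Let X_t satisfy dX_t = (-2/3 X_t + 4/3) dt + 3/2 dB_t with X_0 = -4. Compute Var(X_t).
Var(X_t) = 27/16 - 27*exp(-4*t/3)/16

The variance V(t) = Var(X_t) satisfies V'(t) = 2 a V(t) + c^2 with V(0) = 0 (drift coefficient is linear in X, diffusion is constant). With a = -2/3, c = 3/2, the solution is
  V(t) = (c^2 / (2 a)) * (exp(2 a t) - 1)
       = ((3/2)^2 / (2*(-2/3))) * (exp((-4/3) t) - 1)
       = 27/16 - 27*exp(-4*t/3)/16.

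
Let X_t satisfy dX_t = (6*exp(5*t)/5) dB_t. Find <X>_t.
<X>_t = 18*exp(10*t)/125 - 18/125

For an Itô process dX_t = a(t) dt + b(t) dB_t, the quadratic variation is <X>_t = int_0^t b(s)^2 ds (the drift term does not contribute). Here b(s) = 6*exp(5*s)/5, so
  b(s)^2 = 36*exp(10*s)/25.
Integrating from 0 to t:
  <X>_t = int_0^t (36*exp(10*s)/25) ds = 18*exp(10*t)/125 - 18/125.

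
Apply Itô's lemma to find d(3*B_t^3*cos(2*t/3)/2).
d(3*B_t^3*cos(2*t/3)/2) = (B_t*(-B_t^2*sin(2*t/3) + 9*cos(2*t/3)/2)) dt + (9*B_t^2*cos(2*t/3)/2) dB_t

Itô's formula for f(t, x): d f(t, B_t) = (f_t + (1/2) f_xx) dt + f_x dB_t. Compute partials of f(t, x) = 3*x^3*cos(2*t/3)/2:
  f_t(t,x)  = -x^3*sin(2*t/3)
  f_x(t,x)  = 9*x^2*cos(2*t/3)/2
  f_xx(t,x) = 9*x*cos(2*t/3)
Assemble drift = f_t + (1/2) f_xx = x*(-x^2*sin(2*t/3) + 9*cos(2*t/3)/2) and diffusion = f_x = 9*x^2*cos(2*t/3)/2. Substituting x = B_t:
  d(3*B_t^3*cos(2*t/3)/2) = (B_t*(-B_t^2*sin(2*t/3) + 9*cos(2*t/3)/2)) dt + (9*B_t^2*cos(2*t/3)/2) dB_t.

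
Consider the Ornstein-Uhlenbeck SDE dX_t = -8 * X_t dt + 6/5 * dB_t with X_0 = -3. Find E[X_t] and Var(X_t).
E[X_t] = -3*exp(-8*t); Var(X_t) = 9/100 - 9*exp(-16*t)/100

The OU SDE dX = -theta X dt + sigma dB admits the integrating factor exp(theta t): d(exp(theta t) X_t) = sigma exp(theta t) dB_t. Integrating from 0 to t:
  X_t = x_0 * exp(-theta t) + sigma * int_0^t exp(-theta (t-s)) dB_s.
The Itô integral has mean 0 and (by the Itô isometry) variance sigma^2 * int_0^t exp(-2 theta (t - s)) ds = sigma^2 * (1 - exp(-2 theta t)) / (2 theta).
With theta = 8, sigma = 6/5, x_0 = -3:
  E[X_t] = -3 * exp(-8 t) = -3*exp(-8*t)
  Var(X_t) = (6/5)^2 * (1 - exp(-2*8 t)) / (2 * 8) = 9/100 - 9*exp(-16*t)/100.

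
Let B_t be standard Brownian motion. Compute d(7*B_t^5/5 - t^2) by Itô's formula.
d(7*B_t^5/5 - t^2) = (14*B_t^3 - 2*t) dt + (7*B_t^4) dB_t

Itô's formula for f(t, x): d f(t, B_t) = (f_t + (1/2) f_xx) dt + f_x dB_t. Compute partials of f(t, x) = -t^2 + 7*x^5/5:
  f_t(t,x)  = -2*t
  f_x(t,x)  = 7*x^4
  f_xx(t,x) = 28*x^3
Assemble drift = f_t + (1/2) f_xx = -2*t + 14*x^3 and diffusion = f_x = 7*x^4. Substituting x = B_t:
  d(7*B_t^5/5 - t^2) = (14*B_t^3 - 2*t) dt + (7*B_t^4) dB_t.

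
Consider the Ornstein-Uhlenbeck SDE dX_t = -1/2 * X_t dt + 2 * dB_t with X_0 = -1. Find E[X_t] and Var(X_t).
E[X_t] = -exp(-t/2); Var(X_t) = 4 - 4*exp(-t)

The OU SDE dX = -theta X dt + sigma dB admits the integrating factor exp(theta t): d(exp(theta t) X_t) = sigma exp(theta t) dB_t. Integrating from 0 to t:
  X_t = x_0 * exp(-theta t) + sigma * int_0^t exp(-theta (t-s)) dB_s.
The Itô integral has mean 0 and (by the Itô isometry) variance sigma^2 * int_0^t exp(-2 theta (t - s)) ds = sigma^2 * (1 - exp(-2 theta t)) / (2 theta).
With theta = 1/2, sigma = 2, x_0 = -1:
  E[X_t] = -1 * exp(-1/2 t) = -exp(-t/2)
  Var(X_t) = (2)^2 * (1 - exp(-2*1/2 t)) / (2 * 1/2) = 4 - 4*exp(-t).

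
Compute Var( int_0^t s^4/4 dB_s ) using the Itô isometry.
Var = t^9/144

The Itô integral of a deterministic integrand f(s) has mean 0 because each increment f(s) * (B_{s+ds} - B_s) has mean 0. By the Itô isometry:
  Var( int_0^t f(s) dB_s ) = E[ (int_0^t f(s) dB_s)^2 ] = int_0^t f(s)^2 ds.
Here f(s) = s^4/4, so f(s)^2 = s^8/16. Integrate:
  int_0^t (s^8/16) ds = t^9/144.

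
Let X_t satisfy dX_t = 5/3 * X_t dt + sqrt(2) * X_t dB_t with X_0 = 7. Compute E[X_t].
E[X_t] = 7*exp(5*t/3)

For GBM dX = mu X dt + sigma X dB with X_0 = x_0, apply Itô to Y = log X: dY = (mu - sigma^2/2) dt + sigma dB, so Y_t = log(x_0) + (mu - sigma^2/2) t + sigma B_t and hence X_t = x_0 * exp((mu - sigma^2/2) t + sigma B_t).
With mu = 5/3, sigma = sqrt(2), x_0 = 7, this gives:
  X_t = 7 * exp((2/3) * t + (sqrt(2)) * B_t).
Since sigma*B_t ~ Normal(0, sigma^2 t), E[exp(sigma*B_t)] = exp(sigma^2 t / 2); so E[X_t] = x_0 * exp((mu - sigma^2/2) t) * exp(sigma^2 t / 2) = x_0 * exp(mu t) = 7*exp(5*t/3).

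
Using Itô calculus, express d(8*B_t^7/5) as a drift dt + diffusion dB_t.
d(8*B_t^7/5) = (168*B_t^5/5) dt + (56*B_t^6/5) dB_t

Itô's formula for f(B_t) gives d f(B_t) = f'(B_t) dB_t + (1/2) f''(B_t) dt. Compute derivatives of f(x) = 8*x^7/5:
  f'(x)  = 56*x^6/5
  f''(x) = 336*x^5/5
Substitute x = B_t and multiply the f'' term by 1/2:
  drift     = (1/2) * (336*x^5/5) evaluated at B_t = 168*B_t^5/5
  diffusion = (56*x^6/5) evaluated at B_t = 56*B_t^6/5
Therefore d(8*B_t^7/5) = (168*B_t^5/5) dt + (56*B_t^6/5) dB_t.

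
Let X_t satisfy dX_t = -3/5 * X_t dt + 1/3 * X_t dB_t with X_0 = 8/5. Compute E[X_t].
E[X_t] = 8*exp(-3*t/5)/5

For GBM dX = mu X dt + sigma X dB with X_0 = x_0, apply Itô to Y = log X: dY = (mu - sigma^2/2) dt + sigma dB, so Y_t = log(x_0) + (mu - sigma^2/2) t + sigma B_t and hence X_t = x_0 * exp((mu - sigma^2/2) t + sigma B_t).
With mu = -3/5, sigma = 1/3, x_0 = 8/5, this gives:
  X_t = 8/5 * exp((-59/90) * t + (1/3) * B_t).
Since sigma*B_t ~ Normal(0, sigma^2 t), E[exp(sigma*B_t)] = exp(sigma^2 t / 2); so E[X_t] = x_0 * exp((mu - sigma^2/2) t) * exp(sigma^2 t / 2) = x_0 * exp(mu t) = 8*exp(-3*t/5)/5.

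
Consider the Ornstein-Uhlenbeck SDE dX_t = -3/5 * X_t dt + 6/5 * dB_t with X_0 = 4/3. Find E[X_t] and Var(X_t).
E[X_t] = 4*exp(-3*t/5)/3; Var(X_t) = 6/5 - 6*exp(-6*t/5)/5

The OU SDE dX = -theta X dt + sigma dB admits the integrating factor exp(theta t): d(exp(theta t) X_t) = sigma exp(theta t) dB_t. Integrating from 0 to t:
  X_t = x_0 * exp(-theta t) + sigma * int_0^t exp(-theta (t-s)) dB_s.
The Itô integral has mean 0 and (by the Itô isometry) variance sigma^2 * int_0^t exp(-2 theta (t - s)) ds = sigma^2 * (1 - exp(-2 theta t)) / (2 theta).
With theta = 3/5, sigma = 6/5, x_0 = 4/3:
  E[X_t] = 4/3 * exp(-3/5 t) = 4*exp(-3*t/5)/3
  Var(X_t) = (6/5)^2 * (1 - exp(-2*3/5 t)) / (2 * 3/5) = 6/5 - 6*exp(-6*t/5)/5.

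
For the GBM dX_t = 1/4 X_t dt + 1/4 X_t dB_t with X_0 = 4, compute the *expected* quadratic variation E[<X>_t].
E[<X>_t] = 16*exp(9*t/16)/9 - 16/9

<X>_t = int_0^t ((1/4) * X_s)^2 ds. Taking expectation inside the integral: E[<X>_t] = (1/4)^2 * int_0^t E[X_s^2] ds. For GBM, E[X_s^2] = x_0^2 * exp((2 mu + sigma^2) s). Integrating:
  E[<X>_t] = (1/4)^2 * 4^2 * (exp((2*(1/4) + (1/4)^2) t) - 1) / (2*(1/4) + (1/4)^2)
           = (1/4)^2 * 4^2 * (exp((9/16) t) - 1) / (9/16) = 16*exp(9*t/16)/9 - 16/9.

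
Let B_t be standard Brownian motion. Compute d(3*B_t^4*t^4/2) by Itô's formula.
d(3*B_t^4*t^4/2) = (B_t^2*t^3*(6*B_t^2 + 9*t)) dt + (6*B_t^3*t^4) dB_t

Itô's formula for f(t, x): d f(t, B_t) = (f_t + (1/2) f_xx) dt + f_x dB_t. Compute partials of f(t, x) = 3*t^4*x^4/2:
  f_t(t,x)  = 6*t^3*x^4
  f_x(t,x)  = 6*t^4*x^3
  f_xx(t,x) = 18*t^4*x^2
Assemble drift = f_t + (1/2) f_xx = t^3*x^2*(9*t + 6*x^2) and diffusion = f_x = 6*t^4*x^3. Substituting x = B_t:
  d(3*B_t^4*t^4/2) = (B_t^2*t^3*(6*B_t^2 + 9*t)) dt + (6*B_t^3*t^4) dB_t.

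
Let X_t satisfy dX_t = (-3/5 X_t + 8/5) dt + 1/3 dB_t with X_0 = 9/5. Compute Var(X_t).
Var(X_t) = 5/54 - 5*exp(-6*t/5)/54

The variance V(t) = Var(X_t) satisfies V'(t) = 2 a V(t) + c^2 with V(0) = 0 (drift coefficient is linear in X, diffusion is constant). With a = -3/5, c = 1/3, the solution is
  V(t) = (c^2 / (2 a)) * (exp(2 a t) - 1)
       = ((1/3)^2 / (2*(-3/5))) * (exp((-6/5) t) - 1)
       = 5/54 - 5*exp(-6*t/5)/54.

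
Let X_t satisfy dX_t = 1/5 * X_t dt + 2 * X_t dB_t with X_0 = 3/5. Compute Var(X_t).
Var(X_t) = 9*(exp(4*t) - 1)*exp(2*t/5)/25

For GBM dX = mu X dt + sigma X dB with X_0 = x_0, apply Itô to Y = log X: dY = (mu - sigma^2/2) dt + sigma dB, so Y_t = log(x_0) + (mu - sigma^2/2) t + sigma B_t and hence X_t = x_0 * exp((mu - sigma^2/2) t + sigma B_t).
With mu = 1/5, sigma = 2, x_0 = 3/5, this gives:
  X_t = 3/5 * exp((-9/5) * t + (2) * B_t).
Since sigma*B_t ~ Normal(0, sigma^2 t), E[exp(sigma*B_t)] = exp(sigma^2 t / 2); so E[X_t] = x_0 * exp((mu - sigma^2/2) t) * exp(sigma^2 t / 2) = x_0 * exp(mu t) = 3*exp(t/5)/5.
Var(X_t) = E[X_t^2] - (E[X_t])^2 = x_0^2 * exp(2 mu t) * (exp(sigma^2 t) - 1) = 9*(exp(4*t) - 1)*exp(2*t/5)/25.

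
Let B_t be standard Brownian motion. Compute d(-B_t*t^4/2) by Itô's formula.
d(-B_t*t^4/2) = (-2*B_t*t^3) dt + (-t^4/2) dB_t

Itô's formula for f(t, x): d f(t, B_t) = (f_t + (1/2) f_xx) dt + f_x dB_t. Compute partials of f(t, x) = -t^4*x/2:
  f_t(t,x)  = -2*t^3*x
  f_x(t,x)  = -t^4/2
  f_xx(t,x) = 0
Assemble drift = f_t + (1/2) f_xx = -2*t^3*x and diffusion = f_x = -t^4/2. Substituting x = B_t:
  d(-B_t*t^4/2) = (-2*B_t*t^3) dt + (-t^4/2) dB_t.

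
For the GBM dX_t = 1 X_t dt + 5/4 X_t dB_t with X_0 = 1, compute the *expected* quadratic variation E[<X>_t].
E[<X>_t] = 25*exp(57*t/16)/57 - 25/57

<X>_t = int_0^t ((5/4) * X_s)^2 ds. Taking expectation inside the integral: E[<X>_t] = (5/4)^2 * int_0^t E[X_s^2] ds. For GBM, E[X_s^2] = x_0^2 * exp((2 mu + sigma^2) s). Integrating:
  E[<X>_t] = (5/4)^2 * 1^2 * (exp((2*1 + (5/4)^2) t) - 1) / (2*1 + (5/4)^2)
           = (5/4)^2 * 1^2 * (exp((57/16) t) - 1) / (57/16) = 25*exp(57*t/16)/57 - 25/57.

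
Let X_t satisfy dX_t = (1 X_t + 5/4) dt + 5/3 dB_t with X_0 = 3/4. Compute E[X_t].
E[X_t] = 2*exp(t) - 5/4

Taking expectations and using E[dB_t] = 0, the mean m(t) = E[X_t] satisfies the ODE m'(t) = a m(t) + b with m(0) = x_0. With a = 1, b = 5/4, x_0 = 3/4, the solution is
  m(t) = x_0 * exp(a t) + (b/a) * (exp(a t) - 1)
       = (3/4) * exp(1 t) + ((5/4)/1) * (exp(1 t) - 1)
       = 2*exp(t) - 5/4.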